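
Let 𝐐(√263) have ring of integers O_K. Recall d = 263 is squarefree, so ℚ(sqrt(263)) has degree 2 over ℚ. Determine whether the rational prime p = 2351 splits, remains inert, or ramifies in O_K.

263 mod 4 = 3, hence disc K = 4·263 = 1052 and O_K = ℤ[√263].
Since gcd(2351, 1052) = 1 the prime 2351 does not ramify.
Euler's criterion: 263^1175 mod 2351 = 1. Thus (263|2351) = 1.
(263/2351) = 1, so 2351 splits.

p splits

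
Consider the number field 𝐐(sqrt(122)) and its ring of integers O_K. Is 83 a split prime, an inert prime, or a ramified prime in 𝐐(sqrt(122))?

Since 122 ≢ 1 mod 4, the ring of integers is ℤ[√122] with discriminant 4·122 = 488.
83 ∤ 488, so 83 is unramified.
Compute (122/83) via Euler: 39^((83-1)/2) mod 83 = 82, so (122/83) = -1.
d is a non-residue mod p, hence 83 remains inert in O_K.

p is inert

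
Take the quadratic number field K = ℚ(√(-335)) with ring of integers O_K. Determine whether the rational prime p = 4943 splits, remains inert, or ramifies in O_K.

-335 mod 4 = 1, hence disc K = -335 and O_K = ℤ[(1+√-335)/2].
Since gcd(4943, -335) = 1 the prime 4943 does not ramify.
Compute (-335/4943) via Euler: 4608^((4943-1)/2) mod 4943 = 1, so (-335/4943) = 1.
d is a quadratic residue mod p, hence 4943 splits in O_K.

split — (4943) = 𝔭₁𝔭₂ with 𝔭₁ ≠ 𝔭₂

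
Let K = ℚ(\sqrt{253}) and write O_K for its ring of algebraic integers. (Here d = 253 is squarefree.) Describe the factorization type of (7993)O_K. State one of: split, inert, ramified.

remains prime (inert)

d = 253 ≡ 1 (mod 4), so O_K = ℤ[(1+√253)/2] and disc(K) = d = 253.
disc(K) = 253 is not divisible by 7993; 7993 is unramified.
(253/7993) = 253^3996 mod 7993 = 7992, giving Legendre symbol -1.
(253/7993) = -1, so 7993 is inert.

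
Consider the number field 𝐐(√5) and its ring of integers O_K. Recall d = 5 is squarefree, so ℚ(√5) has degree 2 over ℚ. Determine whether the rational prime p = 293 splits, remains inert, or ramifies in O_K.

5 mod 4 = 1, hence disc K = 5 and O_K = ℤ[(1+√5)/2].
disc(K) = 5 is not divisible by 293; 293 is unramified.
(5/293) = 5^146 mod 293 = 292, giving Legendre symbol -1.
(5/293) = -1, so 293 is inert.

inert — (293) stays prime in O_K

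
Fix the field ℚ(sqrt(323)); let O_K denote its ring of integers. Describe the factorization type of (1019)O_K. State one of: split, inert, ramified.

Since 323 ≢ 1 mod 4, the ring of integers is ℤ[√323] with discriminant 4·323 = 1292.
disc(K) = 1292 is not divisible by 1019; 1019 is unramified.
Compute (323/1019) via Euler: 323^((1019-1)/2) mod 1019 = 1, so (323/1019) = 1.
(323/1019) = 1, so 1019 splits.

split — (1019) = 𝔭₁𝔭₂ with 𝔭₁ ≠ 𝔭₂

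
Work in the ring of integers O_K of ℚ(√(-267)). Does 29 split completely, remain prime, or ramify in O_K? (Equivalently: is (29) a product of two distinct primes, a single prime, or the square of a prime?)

d = -267 ≡ 1 (mod 4), so O_K = ℤ[(1+√-267)/2] and disc(K) = d = -267.
29 ∤ -267, so 29 is unramified.
(-267/29) = 23^14 mod 29 = 1, giving Legendre symbol 1.
Legendre symbol 1 ⇒ 29 is split.

p splits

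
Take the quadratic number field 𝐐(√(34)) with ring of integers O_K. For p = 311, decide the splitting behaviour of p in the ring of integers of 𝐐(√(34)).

34 mod 4 = 2, hence disc K = 4·34 = 136 and O_K = ℤ[√34].
311 ∤ 136, so 311 is unramified.
(34/311) = 34^155 mod 311 = 310, giving Legendre symbol -1.
(34/311) = -1, so 311 is inert.

p is inert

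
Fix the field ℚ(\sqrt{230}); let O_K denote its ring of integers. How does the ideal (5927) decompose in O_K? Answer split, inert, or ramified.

d = 230 ≡ 2 (mod 4), so O_K = ℤ[√230] and disc(K) = 4d = 920.
Since gcd(5927, 920) = 1 the prime 5927 does not ramify.
Compute (230/5927) via Euler: 230^((5927-1)/2) mod 5927 = 1, so (230/5927) = 1.
Legendre symbol 1 ⇒ 5927 is split.

split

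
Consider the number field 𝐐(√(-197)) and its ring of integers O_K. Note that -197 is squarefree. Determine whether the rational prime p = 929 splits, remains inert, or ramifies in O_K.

p is inert

d = -197 ≡ 3 (mod 4), so O_K = ℤ[√-197] and disc(K) = 4d = -788.
disc(K) = -788 is not divisible by 929; 929 is unramified.
(-197/929) = 732^464 mod 929 = 928, giving Legendre symbol -1.
d is a non-residue mod p, hence 929 remains inert in O_K.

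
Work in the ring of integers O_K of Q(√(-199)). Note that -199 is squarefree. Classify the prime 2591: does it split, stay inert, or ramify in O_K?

Since -199 ≡ 1 mod 4, the ring of integers is ℤ[(1+√-199)/2] with discriminant -199.
Since gcd(2591, -199) = 1 the prime 2591 does not ramify.
Compute (-199/2591) via Euler: 2392^((2591-1)/2) mod 2591 = 1, so (-199/2591) = 1.
d is a quadratic residue mod p, hence 2591 splits in O_K.

splits completely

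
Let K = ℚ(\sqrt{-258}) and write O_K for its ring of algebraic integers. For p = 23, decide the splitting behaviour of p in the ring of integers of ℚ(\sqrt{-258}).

splits completely

Since -258 ≢ 1 mod 4, the ring of integers is ℤ[√-258] with discriminant 4·(-258) = -1032.
Since gcd(23, -1032) = 1 the prime 23 does not ramify.
Legendre symbol by Euler's criterion: (-258/23) ≡ (-258)^11 ≡ 1 (mod 23), i.e. (-258/23) = 1.
Legendre symbol 1 ⇒ 23 is split.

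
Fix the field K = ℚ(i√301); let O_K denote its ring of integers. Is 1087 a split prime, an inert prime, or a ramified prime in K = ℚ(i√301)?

split

Since -301 ≢ 1 mod 4, the ring of integers is ℤ[√-301] with discriminant 4·(-301) = -1204.
1087 ∤ -1204, so 1087 is unramified.
Euler's criterion: (-301)^543 mod 1087 = 1. Thus (-301|1087) = 1.
d is a quadratic residue mod p, hence 1087 splits in O_K.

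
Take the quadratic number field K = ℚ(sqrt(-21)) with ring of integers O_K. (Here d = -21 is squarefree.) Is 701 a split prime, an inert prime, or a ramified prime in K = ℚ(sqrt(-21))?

-21 mod 4 = 3, hence disc K = 4·(-21) = -84 and O_K = ℤ[√-21].
disc(K) = -84 is not divisible by 701; 701 is unramified.
(-21/701) = 680^350 mod 701 = 700, giving Legendre symbol -1.
d is a non-residue mod p, hence 701 remains inert in O_K.

inert — (701) stays prime in O_K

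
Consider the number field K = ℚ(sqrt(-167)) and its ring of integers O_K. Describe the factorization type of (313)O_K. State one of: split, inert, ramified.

-167 mod 4 = 1, hence disc K = -167 and O_K = ℤ[(1+√-167)/2].
disc(K) = -167 is not divisible by 313; 313 is unramified.
Euler's criterion: (-167)^156 mod 313 = 312. Thus (-167|313) = -1.
Legendre symbol -1 ⇒ 313 is inert.

remains prime (inert)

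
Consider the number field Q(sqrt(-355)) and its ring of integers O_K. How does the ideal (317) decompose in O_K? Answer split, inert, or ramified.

d = -355 ≡ 1 (mod 4), so O_K = ℤ[(1+√-355)/2] and disc(K) = d = -355.
Since gcd(317, -355) = 1 the prime 317 does not ramify.
Legendre symbol by Euler's criterion: (-355/317) ≡ (-355)^158 ≡ 1 (mod 317), i.e. (-355/317) = 1.
Legendre symbol 1 ⇒ 317 is split.

p splits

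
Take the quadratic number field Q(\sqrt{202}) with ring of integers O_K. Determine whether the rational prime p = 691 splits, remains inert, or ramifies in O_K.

691 remains inert

Since 202 ≢ 1 mod 4, the ring of integers is ℤ[√202] with discriminant 4·202 = 808.
691 ∤ 808, so 691 is unramified.
Compute (202/691) via Euler: 202^((691-1)/2) mod 691 = 690, so (202/691) = -1.
Legendre symbol -1 ⇒ 691 is inert.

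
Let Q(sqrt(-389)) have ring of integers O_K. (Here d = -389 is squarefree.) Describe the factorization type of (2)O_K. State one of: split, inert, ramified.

ramified — (2) = 𝔭²

Since -389 ≢ 1 mod 4, the ring of integers is ℤ[√-389] with discriminant 4·(-389) = -1556.
disc(K) = -1556 = 2·(-778), so p = 2 is ramified.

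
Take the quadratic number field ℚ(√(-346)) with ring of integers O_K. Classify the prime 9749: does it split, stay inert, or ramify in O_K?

-346 mod 4 = 2, hence disc K = 4·(-346) = -1384 and O_K = ℤ[√-346].
9749 ∤ -1384, so 9749 is unramified.
Euler's criterion: (-346)^4874 mod 9749 = 1. Thus (-346|9749) = 1.
d is a quadratic residue mod p, hence 9749 splits in O_K.

split — (9749) = 𝔭₁𝔭₂ with 𝔭₁ ≠ 𝔭₂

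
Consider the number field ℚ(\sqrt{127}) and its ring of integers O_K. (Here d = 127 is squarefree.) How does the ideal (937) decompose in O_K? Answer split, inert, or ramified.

remains prime (inert)

127 mod 4 = 3, hence disc K = 4·127 = 508 and O_K = ℤ[√127].
937 ∤ 508, so 937 is unramified.
Euler's criterion: 127^468 mod 937 = 936. Thus (127|937) = -1.
Legendre symbol -1 ⇒ 937 is inert.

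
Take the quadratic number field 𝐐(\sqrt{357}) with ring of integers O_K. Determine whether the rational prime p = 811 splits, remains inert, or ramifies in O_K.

Since 357 ≡ 1 mod 4, the ring of integers is ℤ[(1+√357)/2] with discriminant 357.
Since gcd(811, 357) = 1 the prime 811 does not ramify.
Legendre symbol by Euler's criterion: (357/811) ≡ 357^405 ≡ 1 (mod 811), i.e. (357/811) = 1.
Legendre symbol 1 ⇒ 811 is split.

811 splits in O_K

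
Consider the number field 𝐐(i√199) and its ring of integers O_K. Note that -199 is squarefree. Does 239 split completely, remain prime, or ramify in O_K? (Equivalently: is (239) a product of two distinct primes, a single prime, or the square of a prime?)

d = -199 ≡ 1 (mod 4), so O_K = ℤ[(1+√-199)/2] and disc(K) = d = -199.
239 ∤ -199, so 239 is unramified.
Legendre symbol by Euler's criterion: (-199/239) ≡ (-199)^119 ≡ 1 (mod 239), i.e. (-199/239) = 1.
(-199/239) = 1, so 239 splits.

239 splits in O_K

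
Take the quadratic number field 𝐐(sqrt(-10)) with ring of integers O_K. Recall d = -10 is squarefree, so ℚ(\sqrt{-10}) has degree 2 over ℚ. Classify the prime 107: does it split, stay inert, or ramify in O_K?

Since -10 ≢ 1 mod 4, the ring of integers is ℤ[√-10] with discriminant 4·(-10) = -40.
107 ∤ -40, so 107 is unramified.
(-10/107) = 97^53 mod 107 = 106, giving Legendre symbol -1.
d is a non-residue mod p, hence 107 remains inert in O_K.

p is inert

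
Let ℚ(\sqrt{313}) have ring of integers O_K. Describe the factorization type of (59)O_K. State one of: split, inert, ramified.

d = 313 ≡ 1 (mod 4), so O_K = ℤ[(1+√313)/2] and disc(K) = d = 313.
59 ∤ 313, so 59 is unramified.
Compute (313/59) via Euler: 18^((59-1)/2) mod 59 = 58, so (313/59) = -1.
(313/59) = -1, so 59 is inert.

inert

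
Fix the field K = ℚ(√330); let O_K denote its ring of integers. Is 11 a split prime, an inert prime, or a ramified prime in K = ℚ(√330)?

p ramifies

d = 330 ≡ 2 (mod 4), so O_K = ℤ[√330] and disc(K) = 4d = 1320.
Ramification test: 11 | 1320. The prime 11 ramifies in K.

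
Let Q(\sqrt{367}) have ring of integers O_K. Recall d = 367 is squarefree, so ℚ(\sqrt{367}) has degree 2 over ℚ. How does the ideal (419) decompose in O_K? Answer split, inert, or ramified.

419 remains inert

Since 367 ≢ 1 mod 4, the ring of integers is ℤ[√367] with discriminant 4·367 = 1468.
Since gcd(419, 1468) = 1 the prime 419 does not ramify.
Euler's criterion: 367^209 mod 419 = 418. Thus (367|419) = -1.
(367/419) = -1, so 419 is inert.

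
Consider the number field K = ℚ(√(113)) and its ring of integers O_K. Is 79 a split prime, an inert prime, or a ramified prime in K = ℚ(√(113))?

d = 113 ≡ 1 (mod 4), so O_K = ℤ[(1+√113)/2] and disc(K) = d = 113.
Since gcd(79, 113) = 1 the prime 79 does not ramify.
Compute (113/79) via Euler: 34^((79-1)/2) mod 79 = 78, so (113/79) = -1.
Legendre symbol -1 ⇒ 79 is inert.

p is inert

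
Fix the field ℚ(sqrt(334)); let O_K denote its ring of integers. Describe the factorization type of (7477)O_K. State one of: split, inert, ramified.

split

334 mod 4 = 2, hence disc K = 4·334 = 1336 and O_K = ℤ[√334].
disc(K) = 1336 is not divisible by 7477; 7477 is unramified.
(334/7477) = 334^3738 mod 7477 = 1, giving Legendre symbol 1.
d is a quadratic residue mod p, hence 7477 splits in O_K.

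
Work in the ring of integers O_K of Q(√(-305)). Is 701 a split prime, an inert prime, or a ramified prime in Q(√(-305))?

Since -305 ≢ 1 mod 4, the ring of integers is ℤ[√-305] with discriminant 4·(-305) = -1220.
701 ∤ -1220, so 701 is unramified.
(-305/701) = 396^350 mod 701 = 700, giving Legendre symbol -1.
d is a non-residue mod p, hence 701 remains inert in O_K.

701 remains inert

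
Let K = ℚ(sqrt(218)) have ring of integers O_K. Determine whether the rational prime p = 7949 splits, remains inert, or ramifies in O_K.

p splits

d = 218 ≡ 2 (mod 4), so O_K = ℤ[√218] and disc(K) = 4d = 872.
disc(K) = 872 is not divisible by 7949; 7949 is unramified.
Legendre symbol by Euler's criterion: (218/7949) ≡ 218^3974 ≡ 1 (mod 7949), i.e. (218/7949) = 1.
(218/7949) = 1, so 7949 splits.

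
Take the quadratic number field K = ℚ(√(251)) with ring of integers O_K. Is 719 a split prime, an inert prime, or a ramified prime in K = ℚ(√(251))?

719 remains inert

251 mod 4 = 3, hence disc K = 4·251 = 1004 and O_K = ℤ[√251].
Since gcd(719, 1004) = 1 the prime 719 does not ramify.
Euler's criterion: 251^359 mod 719 = 718. Thus (251|719) = -1.
d is a non-residue mod p, hence 719 remains inert in O_K.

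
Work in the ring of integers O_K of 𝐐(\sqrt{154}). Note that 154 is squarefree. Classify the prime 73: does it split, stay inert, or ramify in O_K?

154 mod 4 = 2, hence disc K = 4·154 = 616 and O_K = ℤ[√154].
73 ∤ 616, so 73 is unramified.
(154/73) = 8^36 mod 73 = 1, giving Legendre symbol 1.
Legendre symbol 1 ⇒ 73 is split.

splits completely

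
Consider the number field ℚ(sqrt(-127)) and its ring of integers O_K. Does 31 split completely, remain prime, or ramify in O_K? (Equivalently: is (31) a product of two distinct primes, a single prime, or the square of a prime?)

split — (31) = 𝔭₁𝔭₂ with 𝔭₁ ≠ 𝔭₂

-127 mod 4 = 1, hence disc K = -127 and O_K = ℤ[(1+√-127)/2].
disc(K) = -127 is not divisible by 31; 31 is unramified.
Legendre symbol by Euler's criterion: (-127/31) ≡ (-127)^15 ≡ 1 (mod 31), i.e. (-127/31) = 1.
Legendre symbol 1 ⇒ 31 is split.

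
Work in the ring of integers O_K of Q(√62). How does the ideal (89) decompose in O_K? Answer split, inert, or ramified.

89 remains inert

62 mod 4 = 2, hence disc K = 4·62 = 248 and O_K = ℤ[√62].
Since gcd(89, 248) = 1 the prime 89 does not ramify.
Compute (62/89) via Euler: 62^((89-1)/2) mod 89 = 88, so (62/89) = -1.
(62/89) = -1, so 89 is inert.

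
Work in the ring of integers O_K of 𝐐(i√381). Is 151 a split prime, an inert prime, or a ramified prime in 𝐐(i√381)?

d = -381 ≡ 3 (mod 4), so O_K = ℤ[√-381] and disc(K) = 4d = -1524.
disc(K) = -1524 is not divisible by 151; 151 is unramified.
Euler's criterion: (-381)^75 mod 151 = 1. Thus (-381|151) = 1.
d is a quadratic residue mod p, hence 151 splits in O_K.

split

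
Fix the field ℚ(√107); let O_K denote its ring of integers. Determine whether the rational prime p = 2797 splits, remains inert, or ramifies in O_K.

Since 107 ≢ 1 mod 4, the ring of integers is ℤ[√107] with discriminant 4·107 = 428.
2797 ∤ 428, so 2797 is unramified.
Legendre symbol by Euler's criterion: (107/2797) ≡ 107^1398 ≡ 2796 (mod 2797), i.e. (107/2797) = -1.
Legendre symbol -1 ⇒ 2797 is inert.

p is inert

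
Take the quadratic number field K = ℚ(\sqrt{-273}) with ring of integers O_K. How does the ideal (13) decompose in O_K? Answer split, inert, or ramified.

-273 mod 4 = 3, hence disc K = 4·(-273) = -1092 and O_K = ℤ[√-273].
Ramification test: 13 | -1092. The prime 13 ramifies in K.

ramifies in O_K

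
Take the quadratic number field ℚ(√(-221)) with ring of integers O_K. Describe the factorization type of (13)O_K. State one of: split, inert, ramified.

-221 mod 4 = 3, hence disc K = 4·(-221) = -884 and O_K = ℤ[√-221].
Ramification test: 13 | -884. The prime 13 ramifies in K.

p ramifies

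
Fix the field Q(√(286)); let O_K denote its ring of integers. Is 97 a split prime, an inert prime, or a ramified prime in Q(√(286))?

d = 286 ≡ 2 (mod 4), so O_K = ℤ[√286] and disc(K) = 4d = 1144.
disc(K) = 1144 is not divisible by 97; 97 is unramified.
Legendre symbol by Euler's criterion: (286/97) ≡ 286^48 ≡ 96 (mod 97), i.e. (286/97) = -1.
Legendre symbol -1 ⇒ 97 is inert.

97 remains inert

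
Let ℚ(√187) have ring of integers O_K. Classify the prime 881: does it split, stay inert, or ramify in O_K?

d = 187 ≡ 3 (mod 4), so O_K = ℤ[√187] and disc(K) = 4d = 748.
Since gcd(881, 748) = 1 the prime 881 does not ramify.
Legendre symbol by Euler's criterion: (187/881) ≡ 187^440 ≡ 880 (mod 881), i.e. (187/881) = -1.
d is a non-residue mod p, hence 881 remains inert in O_K.

inert — (881) stays prime in O_K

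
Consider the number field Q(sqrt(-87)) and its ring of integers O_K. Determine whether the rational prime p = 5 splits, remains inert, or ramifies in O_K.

inert

Since -87 ≡ 1 mod 4, the ring of integers is ℤ[(1+√-87)/2] with discriminant -87.
Since gcd(5, -87) = 1 the prime 5 does not ramify.
Legendre symbol by Euler's criterion: (-87/5) ≡ (-87)^2 ≡ 4 (mod 5), i.e. (-87/5) = -1.
Legendre symbol -1 ⇒ 5 is inert.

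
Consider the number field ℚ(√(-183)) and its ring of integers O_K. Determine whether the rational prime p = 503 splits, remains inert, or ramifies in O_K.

d = -183 ≡ 1 (mod 4), so O_K = ℤ[(1+√-183)/2] and disc(K) = d = -183.
Since gcd(503, -183) = 1 the prime 503 does not ramify.
(-183/503) = 320^251 mod 503 = 502, giving Legendre symbol -1.
Legendre symbol -1 ⇒ 503 is inert.

p is inert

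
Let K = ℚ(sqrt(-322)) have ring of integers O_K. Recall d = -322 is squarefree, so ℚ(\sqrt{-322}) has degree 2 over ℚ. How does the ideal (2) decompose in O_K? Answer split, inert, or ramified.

-322 mod 4 = 2, hence disc K = 4·(-322) = -1288 and O_K = ℤ[√-322].
disc(K) = -1288 = 2·(-644), so p = 2 is ramified.

ramified — (2) = 𝔭²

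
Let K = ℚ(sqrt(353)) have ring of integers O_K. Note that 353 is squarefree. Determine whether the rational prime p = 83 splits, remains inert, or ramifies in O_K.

83 splits in O_K

Since 353 ≡ 1 mod 4, the ring of integers is ℤ[(1+√353)/2] with discriminant 353.
disc(K) = 353 is not divisible by 83; 83 is unramified.
Legendre symbol by Euler's criterion: (353/83) ≡ 353^41 ≡ 1 (mod 83), i.e. (353/83) = 1.
(353/83) = 1, so 83 splits.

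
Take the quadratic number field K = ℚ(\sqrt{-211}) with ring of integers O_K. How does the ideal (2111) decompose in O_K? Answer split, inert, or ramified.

2111 splits in O_K

Since -211 ≡ 1 mod 4, the ring of integers is ℤ[(1+√-211)/2] with discriminant -211.
Since gcd(2111, -211) = 1 the prime 2111 does not ramify.
Compute (-211/2111) via Euler: 1900^((2111-1)/2) mod 2111 = 1, so (-211/2111) = 1.
Legendre symbol 1 ⇒ 2111 is split.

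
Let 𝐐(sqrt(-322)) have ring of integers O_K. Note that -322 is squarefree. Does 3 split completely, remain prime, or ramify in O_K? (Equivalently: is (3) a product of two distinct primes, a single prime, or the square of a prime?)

d = -322 ≡ 2 (mod 4), so O_K = ℤ[√-322] and disc(K) = 4d = -1288.
disc(K) = -1288 is not divisible by 3; 3 is unramified.
Compute (-322/3) via Euler: 2^((3-1)/2) mod 3 = 2, so (-322/3) = -1.
(-322/3) = -1, so 3 is inert.

3 remains inert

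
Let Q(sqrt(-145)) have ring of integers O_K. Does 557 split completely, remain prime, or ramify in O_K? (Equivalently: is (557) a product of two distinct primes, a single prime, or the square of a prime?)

d = -145 ≡ 3 (mod 4), so O_K = ℤ[√-145] and disc(K) = 4d = -580.
disc(K) = -580 is not divisible by 557; 557 is unramified.
Euler's criterion: (-145)^278 mod 557 = 556. Thus (-145|557) = -1.
(-145/557) = -1, so 557 is inert.

p is inert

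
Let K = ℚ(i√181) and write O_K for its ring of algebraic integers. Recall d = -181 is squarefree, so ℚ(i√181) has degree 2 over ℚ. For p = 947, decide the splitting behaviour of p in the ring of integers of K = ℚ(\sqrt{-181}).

-181 mod 4 = 3, hence disc K = 4·(-181) = -724 and O_K = ℤ[√-181].
disc(K) = -724 is not divisible by 947; 947 is unramified.
Legendre symbol by Euler's criterion: (-181/947) ≡ (-181)^473 ≡ 946 (mod 947), i.e. (-181/947) = -1.
Legendre symbol -1 ⇒ 947 is inert.

remains prime (inert)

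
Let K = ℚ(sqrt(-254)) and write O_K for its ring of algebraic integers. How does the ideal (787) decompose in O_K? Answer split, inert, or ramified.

787 remains inert

Since -254 ≢ 1 mod 4, the ring of integers is ℤ[√-254] with discriminant 4·(-254) = -1016.
787 ∤ -1016, so 787 is unramified.
Legendre symbol by Euler's criterion: (-254/787) ≡ (-254)^393 ≡ 786 (mod 787), i.e. (-254/787) = -1.
d is a non-residue mod p, hence 787 remains inert in O_K.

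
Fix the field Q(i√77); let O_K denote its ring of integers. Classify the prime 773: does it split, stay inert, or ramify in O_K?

Since -77 ≢ 1 mod 4, the ring of integers is ℤ[√-77] with discriminant 4·(-77) = -308.
disc(K) = -308 is not divisible by 773; 773 is unramified.
Euler's criterion: (-77)^386 mod 773 = 772. Thus (-77|773) = -1.
(-77/773) = -1, so 773 is inert.

remains prime (inert)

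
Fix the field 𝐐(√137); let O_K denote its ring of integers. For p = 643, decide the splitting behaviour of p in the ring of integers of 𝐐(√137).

137 mod 4 = 1, hence disc K = 137 and O_K = ℤ[(1+√137)/2].
643 ∤ 137, so 643 is unramified.
Compute (137/643) via Euler: 137^((643-1)/2) mod 643 = 642, so (137/643) = -1.
d is a non-residue mod p, hence 643 remains inert in O_K.

inert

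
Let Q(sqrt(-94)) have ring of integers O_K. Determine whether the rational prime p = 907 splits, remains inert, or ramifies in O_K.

907 remains inert

Since -94 ≢ 1 mod 4, the ring of integers is ℤ[√-94] with discriminant 4·(-94) = -376.
disc(K) = -376 is not divisible by 907; 907 is unramified.
Compute (-94/907) via Euler: 813^((907-1)/2) mod 907 = 906, so (-94/907) = -1.
Legendre symbol -1 ⇒ 907 is inert.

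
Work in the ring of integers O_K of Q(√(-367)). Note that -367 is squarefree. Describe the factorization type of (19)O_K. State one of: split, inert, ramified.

p is inert

d = -367 ≡ 1 (mod 4), so O_K = ℤ[(1+√-367)/2] and disc(K) = d = -367.
Since gcd(19, -367) = 1 the prime 19 does not ramify.
Compute (-367/19) via Euler: 13^((19-1)/2) mod 19 = 18, so (-367/19) = -1.
(-367/19) = -1, so 19 is inert.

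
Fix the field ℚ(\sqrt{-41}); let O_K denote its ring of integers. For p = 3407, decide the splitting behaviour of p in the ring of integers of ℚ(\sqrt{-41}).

Since -41 ≢ 1 mod 4, the ring of integers is ℤ[√-41] with discriminant 4·(-41) = -164.
3407 ∤ -164, so 3407 is unramified.
Legendre symbol by Euler's criterion: (-41/3407) ≡ (-41)^1703 ≡ 3406 (mod 3407), i.e. (-41/3407) = -1.
(-41/3407) = -1, so 3407 is inert.

p is inert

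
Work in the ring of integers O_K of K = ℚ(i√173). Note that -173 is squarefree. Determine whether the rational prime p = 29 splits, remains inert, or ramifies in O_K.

split

-173 mod 4 = 3, hence disc K = 4·(-173) = -692 and O_K = ℤ[√-173].
disc(K) = -692 is not divisible by 29; 29 is unramified.
Compute (-173/29) via Euler: 1^((29-1)/2) mod 29 = 1, so (-173/29) = 1.
Legendre symbol 1 ⇒ 29 is split.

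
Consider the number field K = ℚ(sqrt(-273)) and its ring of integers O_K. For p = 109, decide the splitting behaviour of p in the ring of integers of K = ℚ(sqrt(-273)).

109 remains inert

Since -273 ≢ 1 mod 4, the ring of integers is ℤ[√-273] with discriminant 4·(-273) = -1092.
disc(K) = -1092 is not divisible by 109; 109 is unramified.
Compute (-273/109) via Euler: 54^((109-1)/2) mod 109 = 108, so (-273/109) = -1.
d is a non-residue mod p, hence 109 remains inert in O_K.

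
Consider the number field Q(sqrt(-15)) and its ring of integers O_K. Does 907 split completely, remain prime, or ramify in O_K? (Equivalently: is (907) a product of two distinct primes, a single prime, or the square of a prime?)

-15 mod 4 = 1, hence disc K = -15 and O_K = ℤ[(1+√-15)/2].
Since gcd(907, -15) = 1 the prime 907 does not ramify.
(-15/907) = 892^453 mod 907 = 906, giving Legendre symbol -1.
Legendre symbol -1 ⇒ 907 is inert.

907 remains inert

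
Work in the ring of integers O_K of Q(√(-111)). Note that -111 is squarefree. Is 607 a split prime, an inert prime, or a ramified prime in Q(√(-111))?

d = -111 ≡ 1 (mod 4), so O_K = ℤ[(1+√-111)/2] and disc(K) = d = -111.
disc(K) = -111 is not divisible by 607; 607 is unramified.
(-111/607) = 496^303 mod 607 = 606, giving Legendre symbol -1.
(-111/607) = -1, so 607 is inert.

inert — (607) stays prime in O_K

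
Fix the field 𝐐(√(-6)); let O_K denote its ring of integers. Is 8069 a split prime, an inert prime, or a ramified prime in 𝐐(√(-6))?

8069 splits in O_K

-6 mod 4 = 2, hence disc K = 4·(-6) = -24 and O_K = ℤ[√-6].
disc(K) = -24 is not divisible by 8069; 8069 is unramified.
Euler's criterion: (-6)^4034 mod 8069 = 1. Thus (-6|8069) = 1.
d is a quadratic residue mod p, hence 8069 splits in O_K.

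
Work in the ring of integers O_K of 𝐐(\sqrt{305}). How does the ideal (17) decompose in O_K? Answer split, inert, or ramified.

Since 305 ≡ 1 mod 4, the ring of integers is ℤ[(1+√305)/2] with discriminant 305.
disc(K) = 305 is not divisible by 17; 17 is unramified.
Euler's criterion: 305^8 mod 17 = 1. Thus (305|17) = 1.
Legendre symbol 1 ⇒ 17 is split.

split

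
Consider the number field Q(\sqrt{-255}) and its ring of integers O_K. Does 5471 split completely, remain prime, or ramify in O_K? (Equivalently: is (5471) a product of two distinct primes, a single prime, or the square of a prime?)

-255 mod 4 = 1, hence disc K = -255 and O_K = ℤ[(1+√-255)/2].
Since gcd(5471, -255) = 1 the prime 5471 does not ramify.
Legendre symbol by Euler's criterion: (-255/5471) ≡ (-255)^2735 ≡ 1 (mod 5471), i.e. (-255/5471) = 1.
d is a quadratic residue mod p, hence 5471 splits in O_K.

splits completely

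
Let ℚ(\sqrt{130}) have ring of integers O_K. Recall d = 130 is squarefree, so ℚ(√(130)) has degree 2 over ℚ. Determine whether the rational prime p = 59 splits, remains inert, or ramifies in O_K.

130 mod 4 = 2, hence disc K = 4·130 = 520 and O_K = ℤ[√130].
Since gcd(59, 520) = 1 the prime 59 does not ramify.
Legendre symbol by Euler's criterion: (130/59) ≡ 130^29 ≡ 1 (mod 59), i.e. (130/59) = 1.
Legendre symbol 1 ⇒ 59 is split.

split — (59) = 𝔭₁𝔭₂ with 𝔭₁ ≠ 𝔭₂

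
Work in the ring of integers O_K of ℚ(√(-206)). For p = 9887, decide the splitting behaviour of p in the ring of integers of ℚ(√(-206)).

9887 remains inert

-206 mod 4 = 2, hence disc K = 4·(-206) = -824 and O_K = ℤ[√-206].
Since gcd(9887, -824) = 1 the prime 9887 does not ramify.
Compute (-206/9887) via Euler: 9681^((9887-1)/2) mod 9887 = 9886, so (-206/9887) = -1.
Legendre symbol -1 ⇒ 9887 is inert.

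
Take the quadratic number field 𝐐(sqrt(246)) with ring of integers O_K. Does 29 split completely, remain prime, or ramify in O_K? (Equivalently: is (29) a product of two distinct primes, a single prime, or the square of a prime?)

remains prime (inert)

246 mod 4 = 2, hence disc K = 4·246 = 984 and O_K = ℤ[√246].
29 ∤ 984, so 29 is unramified.
Compute (246/29) via Euler: 14^((29-1)/2) mod 29 = 28, so (246/29) = -1.
d is a non-residue mod p, hence 29 remains inert in O_K.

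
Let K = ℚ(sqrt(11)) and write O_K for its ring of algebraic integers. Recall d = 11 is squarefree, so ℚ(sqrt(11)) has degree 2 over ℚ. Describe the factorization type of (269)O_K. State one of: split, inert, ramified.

d = 11 ≡ 3 (mod 4), so O_K = ℤ[√11] and disc(K) = 4d = 44.
269 ∤ 44, so 269 is unramified.
Compute (11/269) via Euler: 11^((269-1)/2) mod 269 = 1, so (11/269) = 1.
d is a quadratic residue mod p, hence 269 splits in O_K.

split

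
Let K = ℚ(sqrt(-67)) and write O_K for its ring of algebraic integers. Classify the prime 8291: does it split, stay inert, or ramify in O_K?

inert — (8291) stays prime in O_K

-67 mod 4 = 1, hence disc K = -67 and O_K = ℤ[(1+√-67)/2].
disc(K) = -67 is not divisible by 8291; 8291 is unramified.
Legendre symbol by Euler's criterion: (-67/8291) ≡ (-67)^4145 ≡ 8290 (mod 8291), i.e. (-67/8291) = -1.
d is a non-residue mod p, hence 8291 remains inert in O_K.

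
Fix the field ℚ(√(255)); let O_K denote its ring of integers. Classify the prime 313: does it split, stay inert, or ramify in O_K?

p splits

Since 255 ≢ 1 mod 4, the ring of integers is ℤ[√255] with discriminant 4·255 = 1020.
disc(K) = 1020 is not divisible by 313; 313 is unramified.
Compute (255/313) via Euler: 255^((313-1)/2) mod 313 = 1, so (255/313) = 1.
Legendre symbol 1 ⇒ 313 is split.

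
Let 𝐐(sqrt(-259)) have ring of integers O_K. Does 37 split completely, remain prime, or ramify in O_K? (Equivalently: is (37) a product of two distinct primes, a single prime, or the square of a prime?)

ramified — (37) = 𝔭²

Since -259 ≡ 1 mod 4, the ring of integers is ℤ[(1+√-259)/2] with discriminant -259.
Ramification test: 37 | -259. The prime 37 ramifies in K.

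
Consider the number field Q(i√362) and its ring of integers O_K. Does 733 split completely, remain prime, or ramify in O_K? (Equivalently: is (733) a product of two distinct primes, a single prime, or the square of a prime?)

d = -362 ≡ 2 (mod 4), so O_K = ℤ[√-362] and disc(K) = 4d = -1448.
disc(K) = -1448 is not divisible by 733; 733 is unramified.
Compute (-362/733) via Euler: 371^((733-1)/2) mod 733 = 732, so (-362/733) = -1.
d is a non-residue mod p, hence 733 remains inert in O_K.

inert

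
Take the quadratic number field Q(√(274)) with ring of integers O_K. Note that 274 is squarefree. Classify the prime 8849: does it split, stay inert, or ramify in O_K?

Since 274 ≢ 1 mod 4, the ring of integers is ℤ[√274] with discriminant 4·274 = 1096.
disc(K) = 1096 is not divisible by 8849; 8849 is unramified.
Compute (274/8849) via Euler: 274^((8849-1)/2) mod 8849 = 1, so (274/8849) = 1.
Legendre symbol 1 ⇒ 8849 is split.

splits completely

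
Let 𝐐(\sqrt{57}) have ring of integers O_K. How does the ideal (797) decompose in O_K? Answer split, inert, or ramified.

Since 57 ≡ 1 mod 4, the ring of integers is ℤ[(1+√57)/2] with discriminant 57.
Since gcd(797, 57) = 1 the prime 797 does not ramify.
Euler's criterion: 57^398 mod 797 = 1. Thus (57|797) = 1.
(57/797) = 1, so 797 splits.

797 splits in O_K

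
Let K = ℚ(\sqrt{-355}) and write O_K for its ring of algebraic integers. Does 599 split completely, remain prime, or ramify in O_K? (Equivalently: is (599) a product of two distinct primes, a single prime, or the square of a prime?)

inert — (599) stays prime in O_K

Since -355 ≡ 1 mod 4, the ring of integers is ℤ[(1+√-355)/2] with discriminant -355.
599 ∤ -355, so 599 is unramified.
Legendre symbol by Euler's criterion: (-355/599) ≡ (-355)^299 ≡ 598 (mod 599), i.e. (-355/599) = -1.
Legendre symbol -1 ⇒ 599 is inert.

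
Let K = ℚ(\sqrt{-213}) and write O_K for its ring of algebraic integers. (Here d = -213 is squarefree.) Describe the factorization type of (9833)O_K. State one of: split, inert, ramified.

d = -213 ≡ 3 (mod 4), so O_K = ℤ[√-213] and disc(K) = 4d = -852.
Since gcd(9833, -852) = 1 the prime 9833 does not ramify.
Legendre symbol by Euler's criterion: (-213/9833) ≡ (-213)^4916 ≡ 1 (mod 9833), i.e. (-213/9833) = 1.
(-213/9833) = 1, so 9833 splits.

9833 splits in O_K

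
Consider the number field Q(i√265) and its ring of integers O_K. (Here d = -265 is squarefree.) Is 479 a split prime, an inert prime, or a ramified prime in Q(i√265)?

Since -265 ≢ 1 mod 4, the ring of integers is ℤ[√-265] with discriminant 4·(-265) = -1060.
479 ∤ -1060, so 479 is unramified.
Euler's criterion: (-265)^239 mod 479 = 1. Thus (-265|479) = 1.
(-265/479) = 1, so 479 splits.

p splits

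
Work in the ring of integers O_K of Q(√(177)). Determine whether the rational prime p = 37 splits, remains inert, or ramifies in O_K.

177 mod 4 = 1, hence disc K = 177 and O_K = ℤ[(1+√177)/2].
disc(K) = 177 is not divisible by 37; 37 is unramified.
Compute (177/37) via Euler: 29^((37-1)/2) mod 37 = 36, so (177/37) = -1.
d is a non-residue mod p, hence 37 remains inert in O_K.

p is inert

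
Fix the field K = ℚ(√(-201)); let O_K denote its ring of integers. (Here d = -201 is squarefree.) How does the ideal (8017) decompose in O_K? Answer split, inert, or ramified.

Since -201 ≢ 1 mod 4, the ring of integers is ℤ[√-201] with discriminant 4·(-201) = -804.
disc(K) = -804 is not divisible by 8017; 8017 is unramified.
Euler's criterion: (-201)^4008 mod 8017 = 8016. Thus (-201|8017) = -1.
(-201/8017) = -1, so 8017 is inert.

remains prime (inert)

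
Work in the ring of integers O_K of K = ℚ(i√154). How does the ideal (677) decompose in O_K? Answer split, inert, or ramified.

-154 mod 4 = 2, hence disc K = 4·(-154) = -616 and O_K = ℤ[√-154].
Since gcd(677, -616) = 1 the prime 677 does not ramify.
Compute (-154/677) via Euler: 523^((677-1)/2) mod 677 = 676, so (-154/677) = -1.
Legendre symbol -1 ⇒ 677 is inert.

p is inert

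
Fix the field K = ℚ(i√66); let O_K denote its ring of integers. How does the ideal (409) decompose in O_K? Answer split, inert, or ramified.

-66 mod 4 = 2, hence disc K = 4·(-66) = -264 and O_K = ℤ[√-66].
Since gcd(409, -264) = 1 the prime 409 does not ramify.
(-66/409) = 343^204 mod 409 = 408, giving Legendre symbol -1.
d is a non-residue mod p, hence 409 remains inert in O_K.

p is inert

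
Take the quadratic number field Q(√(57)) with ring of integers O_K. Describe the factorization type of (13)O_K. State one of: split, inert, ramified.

inert

57 mod 4 = 1, hence disc K = 57 and O_K = ℤ[(1+√57)/2].
13 ∤ 57, so 13 is unramified.
Compute (57/13) via Euler: 5^((13-1)/2) mod 13 = 12, so (57/13) = -1.
d is a non-residue mod p, hence 13 remains inert in O_K.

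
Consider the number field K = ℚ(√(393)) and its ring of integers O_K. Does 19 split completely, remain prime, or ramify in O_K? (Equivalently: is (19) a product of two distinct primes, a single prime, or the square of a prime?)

Since 393 ≡ 1 mod 4, the ring of integers is ℤ[(1+√393)/2] with discriminant 393.
19 ∤ 393, so 19 is unramified.
Euler's criterion: 393^9 mod 19 = 18. Thus (393|19) = -1.
d is a non-residue mod p, hence 19 remains inert in O_K.

remains prime (inert)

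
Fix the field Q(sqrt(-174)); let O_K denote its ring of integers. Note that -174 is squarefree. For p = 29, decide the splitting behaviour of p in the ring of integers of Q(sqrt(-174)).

-174 mod 4 = 2, hence disc K = 4·(-174) = -696 and O_K = ℤ[√-174].
disc(K) = -696 = 29·(-24), so p = 29 is ramified.

ramified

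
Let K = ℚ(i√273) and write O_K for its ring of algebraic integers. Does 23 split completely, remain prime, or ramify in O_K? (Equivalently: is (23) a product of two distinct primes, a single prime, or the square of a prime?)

Since -273 ≢ 1 mod 4, the ring of integers is ℤ[√-273] with discriminant 4·(-273) = -1092.
23 ∤ -1092, so 23 is unramified.
(-273/23) = 3^11 mod 23 = 1, giving Legendre symbol 1.
(-273/23) = 1, so 23 splits.

23 splits in O_K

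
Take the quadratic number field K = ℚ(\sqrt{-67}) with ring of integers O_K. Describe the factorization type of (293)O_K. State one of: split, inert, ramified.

293 splits in O_K

d = -67 ≡ 1 (mod 4), so O_K = ℤ[(1+√-67)/2] and disc(K) = d = -67.
disc(K) = -67 is not divisible by 293; 293 is unramified.
Euler's criterion: (-67)^146 mod 293 = 1. Thus (-67|293) = 1.
Legendre symbol 1 ⇒ 293 is split.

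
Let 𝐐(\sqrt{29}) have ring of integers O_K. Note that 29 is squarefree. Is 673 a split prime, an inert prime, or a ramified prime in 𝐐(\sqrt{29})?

p splits

Since 29 ≡ 1 mod 4, the ring of integers is ℤ[(1+√29)/2] with discriminant 29.
disc(K) = 29 is not divisible by 673; 673 is unramified.
Compute (29/673) via Euler: 29^((673-1)/2) mod 673 = 1, so (29/673) = 1.
Legendre symbol 1 ⇒ 673 is split.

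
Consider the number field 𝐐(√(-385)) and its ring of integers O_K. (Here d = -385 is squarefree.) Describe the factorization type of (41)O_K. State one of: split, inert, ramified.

split — (41) = 𝔭₁𝔭₂ with 𝔭₁ ≠ 𝔭₂

d = -385 ≡ 3 (mod 4), so O_K = ℤ[√-385] and disc(K) = 4d = -1540.
41 ∤ -1540, so 41 is unramified.
Euler's criterion: (-385)^20 mod 41 = 1. Thus (-385|41) = 1.
Legendre symbol 1 ⇒ 41 is split.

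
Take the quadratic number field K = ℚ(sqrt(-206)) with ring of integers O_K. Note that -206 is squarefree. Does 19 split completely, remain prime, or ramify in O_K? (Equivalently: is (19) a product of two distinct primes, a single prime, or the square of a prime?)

19 remains inert

d = -206 ≡ 2 (mod 4), so O_K = ℤ[√-206] and disc(K) = 4d = -824.
disc(K) = -824 is not divisible by 19; 19 is unramified.
Legendre symbol by Euler's criterion: (-206/19) ≡ (-206)^9 ≡ 18 (mod 19), i.e. (-206/19) = -1.
d is a non-residue mod p, hence 19 remains inert in O_K.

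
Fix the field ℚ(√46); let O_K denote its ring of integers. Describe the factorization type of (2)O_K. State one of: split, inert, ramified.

Since 46 ≢ 1 mod 4, the ring of integers is ℤ[√46] with discriminant 4·46 = 184.
Ramification test: 2 | 184. The prime 2 ramifies in K.

ramified — (2) = 𝔭²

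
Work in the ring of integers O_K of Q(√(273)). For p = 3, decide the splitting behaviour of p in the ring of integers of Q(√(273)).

p ramifies

Since 273 ≡ 1 mod 4, the ring of integers is ℤ[(1+√273)/2] with discriminant 273.
3 divides disc(K) = 273, so 3 ramifies.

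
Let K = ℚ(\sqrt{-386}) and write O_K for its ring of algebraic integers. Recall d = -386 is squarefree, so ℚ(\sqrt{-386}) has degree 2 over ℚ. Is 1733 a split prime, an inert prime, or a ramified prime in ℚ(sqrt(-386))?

-386 mod 4 = 2, hence disc K = 4·(-386) = -1544 and O_K = ℤ[√-386].
1733 ∤ -1544, so 1733 is unramified.
Compute (-386/1733) via Euler: 1347^((1733-1)/2) mod 1733 = 1732, so (-386/1733) = -1.
Legendre symbol -1 ⇒ 1733 is inert.

p is inert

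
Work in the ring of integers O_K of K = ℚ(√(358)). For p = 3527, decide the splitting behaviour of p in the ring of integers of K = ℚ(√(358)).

remains prime (inert)

d = 358 ≡ 2 (mod 4), so O_K = ℤ[√358] and disc(K) = 4d = 1432.
3527 ∤ 1432, so 3527 is unramified.
Compute (358/3527) via Euler: 358^((3527-1)/2) mod 3527 = 3526, so (358/3527) = -1.
d is a non-residue mod p, hence 3527 remains inert in O_K.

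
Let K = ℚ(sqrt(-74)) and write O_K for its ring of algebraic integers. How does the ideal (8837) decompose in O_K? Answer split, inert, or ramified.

Since -74 ≢ 1 mod 4, the ring of integers is ℤ[√-74] with discriminant 4·(-74) = -296.
8837 ∤ -296, so 8837 is unramified.
Legendre symbol by Euler's criterion: (-74/8837) ≡ (-74)^4418 ≡ 1 (mod 8837), i.e. (-74/8837) = 1.
d is a quadratic residue mod p, hence 8837 splits in O_K.

splits completely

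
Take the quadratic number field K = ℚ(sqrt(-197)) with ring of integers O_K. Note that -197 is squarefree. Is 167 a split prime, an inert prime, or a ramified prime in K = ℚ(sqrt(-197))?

Since -197 ≢ 1 mod 4, the ring of integers is ℤ[√-197] with discriminant 4·(-197) = -788.
disc(K) = -788 is not divisible by 167; 167 is unramified.
Euler's criterion: (-197)^83 mod 167 = 1. Thus (-197|167) = 1.
(-197/167) = 1, so 167 splits.

p splits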